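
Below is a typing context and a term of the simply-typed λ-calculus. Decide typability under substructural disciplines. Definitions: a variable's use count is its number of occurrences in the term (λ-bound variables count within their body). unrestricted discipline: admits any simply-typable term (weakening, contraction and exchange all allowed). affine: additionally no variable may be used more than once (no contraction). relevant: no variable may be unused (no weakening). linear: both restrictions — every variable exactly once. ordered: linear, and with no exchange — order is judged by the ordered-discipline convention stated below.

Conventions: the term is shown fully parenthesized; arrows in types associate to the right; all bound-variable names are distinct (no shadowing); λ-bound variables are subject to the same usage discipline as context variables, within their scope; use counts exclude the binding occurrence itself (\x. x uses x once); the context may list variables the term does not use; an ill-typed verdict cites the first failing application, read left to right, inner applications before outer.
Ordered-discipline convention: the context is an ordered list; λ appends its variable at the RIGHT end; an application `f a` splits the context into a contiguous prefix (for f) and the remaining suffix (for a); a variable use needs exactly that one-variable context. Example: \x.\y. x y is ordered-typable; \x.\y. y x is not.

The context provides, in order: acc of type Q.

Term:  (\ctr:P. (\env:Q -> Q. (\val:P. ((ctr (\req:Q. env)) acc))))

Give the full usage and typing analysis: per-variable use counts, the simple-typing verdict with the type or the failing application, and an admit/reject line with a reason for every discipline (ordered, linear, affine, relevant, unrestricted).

usage: acc: 1; ctr (bound): 1; env (bound): 1; val (bound): 0; req (bound): 0
uses in reading order: ctr, env, acc
typing: ill-typed: non-function type P applied to an argument
ordered: ✗, not simply typable
linear: ✗, fails simple typing
affine: ✗, a type mismatch blocks all five
relevant: ✗, the type mismatch rejects it
unrestricted: ✗, not simply typable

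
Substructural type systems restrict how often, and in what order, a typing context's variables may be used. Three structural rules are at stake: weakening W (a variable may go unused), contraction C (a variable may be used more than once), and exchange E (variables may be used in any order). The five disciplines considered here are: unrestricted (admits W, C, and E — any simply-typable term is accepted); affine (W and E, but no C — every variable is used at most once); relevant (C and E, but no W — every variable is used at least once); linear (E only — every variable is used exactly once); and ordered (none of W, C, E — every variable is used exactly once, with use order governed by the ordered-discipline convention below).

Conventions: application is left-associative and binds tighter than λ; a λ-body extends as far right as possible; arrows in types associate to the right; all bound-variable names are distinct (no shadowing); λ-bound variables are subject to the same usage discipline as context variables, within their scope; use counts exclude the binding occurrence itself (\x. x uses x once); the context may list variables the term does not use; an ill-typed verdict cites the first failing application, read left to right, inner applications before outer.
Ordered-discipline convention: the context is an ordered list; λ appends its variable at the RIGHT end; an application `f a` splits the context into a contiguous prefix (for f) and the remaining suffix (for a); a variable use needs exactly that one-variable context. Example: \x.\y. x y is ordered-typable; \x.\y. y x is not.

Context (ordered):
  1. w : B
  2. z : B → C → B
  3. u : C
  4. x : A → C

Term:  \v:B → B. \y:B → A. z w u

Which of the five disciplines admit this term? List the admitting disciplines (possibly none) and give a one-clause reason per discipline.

admitting disciplines: affine, unrestricted
counts: w=1; z=1; u=1; x=0; v [bound]=0; y [bound]=0
use order (left to right): z, w, u
typing: the term checks, with type (B → B) → (B → A) → B
ordered ✗ (unused: x, v, y — weakening required)
linear ✗ (unused: x, v, y — weakening required)
affine ✓ (w, z, u, x, v, y: no repeats, contraction unneeded)
relevant ✗ (unused: x, v, y — weakening required)
unrestricted ✓ (simply typable at (B → B) → (B → A) → B; W, C, E all held)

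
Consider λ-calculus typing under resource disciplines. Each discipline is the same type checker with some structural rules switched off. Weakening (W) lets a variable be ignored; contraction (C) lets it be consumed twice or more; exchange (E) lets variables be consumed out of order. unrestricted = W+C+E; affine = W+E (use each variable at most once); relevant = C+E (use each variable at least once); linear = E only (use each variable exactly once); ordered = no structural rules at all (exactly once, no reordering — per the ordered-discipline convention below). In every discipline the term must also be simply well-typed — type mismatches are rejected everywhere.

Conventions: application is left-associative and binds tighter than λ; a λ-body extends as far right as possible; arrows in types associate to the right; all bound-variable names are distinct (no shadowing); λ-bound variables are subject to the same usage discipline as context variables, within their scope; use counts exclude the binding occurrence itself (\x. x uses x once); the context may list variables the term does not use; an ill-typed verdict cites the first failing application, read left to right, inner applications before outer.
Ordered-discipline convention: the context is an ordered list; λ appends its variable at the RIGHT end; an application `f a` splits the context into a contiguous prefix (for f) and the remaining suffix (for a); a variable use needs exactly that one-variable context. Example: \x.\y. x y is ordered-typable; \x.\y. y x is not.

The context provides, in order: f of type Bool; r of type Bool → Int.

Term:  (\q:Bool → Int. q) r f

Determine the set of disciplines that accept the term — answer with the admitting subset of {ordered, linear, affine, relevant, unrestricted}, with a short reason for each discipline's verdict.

admitted in: linear, affine, relevant, unrestricted
use counts: f: 1; r: 1; q (λ-bound): 1
uses in reading order: q, r, f
typing: well-typed — term : Int
ordered: ✗ — use order q, r, f needs exchange
linear: ✓ — exactly-once usage across f, r, q
affine: ✓ — no duplicate uses among f, r, q
relevant: ✓ — none of f, r, q goes unused
unrestricted: ✓ — well-typed at Int; no restrictions here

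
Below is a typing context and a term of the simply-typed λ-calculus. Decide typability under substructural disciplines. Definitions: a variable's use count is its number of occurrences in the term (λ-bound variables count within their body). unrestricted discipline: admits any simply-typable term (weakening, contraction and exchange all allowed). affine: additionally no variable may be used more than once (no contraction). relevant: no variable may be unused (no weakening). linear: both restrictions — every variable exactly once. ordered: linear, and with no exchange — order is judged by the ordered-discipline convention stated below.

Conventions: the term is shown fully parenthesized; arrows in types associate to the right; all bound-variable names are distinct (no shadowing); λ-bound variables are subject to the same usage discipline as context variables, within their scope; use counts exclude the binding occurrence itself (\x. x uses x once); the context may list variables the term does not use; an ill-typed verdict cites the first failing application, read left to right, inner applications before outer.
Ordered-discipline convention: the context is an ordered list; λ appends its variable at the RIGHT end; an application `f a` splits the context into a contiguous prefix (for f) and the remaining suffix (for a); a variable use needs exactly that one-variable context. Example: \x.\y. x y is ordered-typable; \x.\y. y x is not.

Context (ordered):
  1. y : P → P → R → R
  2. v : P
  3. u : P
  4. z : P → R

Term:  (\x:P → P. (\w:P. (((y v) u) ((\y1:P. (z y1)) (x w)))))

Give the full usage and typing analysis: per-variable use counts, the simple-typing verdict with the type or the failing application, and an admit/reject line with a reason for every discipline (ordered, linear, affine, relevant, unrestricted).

usage: y=1; v=1; u=1; z=1; x (λ-bound)=1; w (λ-bound)=1; y1 (λ-bound)=1
order of uses: y, v, u, z, y1, x, w
typing: ✓ — (P → P) → P → R
ordered ✓ (single-use (y, v, u, z, x, w, y1), ordered derivation ok)
linear ✓ (each of y, v, u, z, x, w, y1 used exactly once)
affine ✓ (y, v, u, z, x, w, y1: no repeats, contraction unneeded)
relevant ✓ (none of y, v, u, z, x, w, y1 goes unused)
unrestricted ✓ (type-checks ((P → P) → P → R) and nothing is barred)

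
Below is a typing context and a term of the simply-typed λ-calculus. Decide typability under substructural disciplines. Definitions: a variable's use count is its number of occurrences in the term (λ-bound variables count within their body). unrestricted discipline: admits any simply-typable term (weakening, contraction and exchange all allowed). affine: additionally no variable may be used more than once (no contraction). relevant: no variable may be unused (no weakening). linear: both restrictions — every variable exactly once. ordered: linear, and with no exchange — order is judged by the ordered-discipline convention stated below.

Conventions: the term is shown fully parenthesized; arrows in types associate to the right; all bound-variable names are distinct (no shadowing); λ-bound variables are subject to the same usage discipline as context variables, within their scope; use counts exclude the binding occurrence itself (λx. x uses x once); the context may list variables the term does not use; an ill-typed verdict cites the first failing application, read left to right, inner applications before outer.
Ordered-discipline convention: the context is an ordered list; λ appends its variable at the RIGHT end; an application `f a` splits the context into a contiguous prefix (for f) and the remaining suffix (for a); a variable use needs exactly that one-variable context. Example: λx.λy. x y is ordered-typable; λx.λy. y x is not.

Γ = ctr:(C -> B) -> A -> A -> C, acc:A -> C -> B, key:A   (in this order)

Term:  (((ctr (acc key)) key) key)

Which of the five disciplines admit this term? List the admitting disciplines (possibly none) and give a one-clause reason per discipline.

admitting disciplines: relevant, unrestricted
counts: ctr: 1, acc: 1, key: 3
uses in reading order: ctr, acc, key, key, key
typing: ✓ — C
ordered: ✗, key ×3 used more than once (contraction)
linear: ✗, key ×3 used more than once (contraction)
affine: ✗, key ×3 used more than once (contraction)
relevant: ✓, none of ctr, acc, key goes unused
unrestricted: ✓, simply typable at C; W, C, E all held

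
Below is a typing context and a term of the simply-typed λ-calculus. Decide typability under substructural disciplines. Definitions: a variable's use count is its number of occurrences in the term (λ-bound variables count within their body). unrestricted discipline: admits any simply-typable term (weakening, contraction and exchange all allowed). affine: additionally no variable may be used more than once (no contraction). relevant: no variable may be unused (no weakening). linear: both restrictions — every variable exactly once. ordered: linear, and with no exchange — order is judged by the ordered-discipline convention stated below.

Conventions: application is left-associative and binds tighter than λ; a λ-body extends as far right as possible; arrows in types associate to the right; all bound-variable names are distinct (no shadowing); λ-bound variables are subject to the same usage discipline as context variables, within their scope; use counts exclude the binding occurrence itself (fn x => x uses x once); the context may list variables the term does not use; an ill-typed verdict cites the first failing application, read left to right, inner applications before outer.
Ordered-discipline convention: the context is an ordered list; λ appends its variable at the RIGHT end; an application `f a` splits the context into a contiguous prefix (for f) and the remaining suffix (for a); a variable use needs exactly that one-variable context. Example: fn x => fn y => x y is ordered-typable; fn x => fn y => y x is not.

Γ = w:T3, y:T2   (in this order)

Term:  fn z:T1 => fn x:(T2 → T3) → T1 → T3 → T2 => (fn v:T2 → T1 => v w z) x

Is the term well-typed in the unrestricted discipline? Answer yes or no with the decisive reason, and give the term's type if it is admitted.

no — fails simple typing
variable uses: w: 1; y: 0; z (λ-bound): 1; x (λ-bound): 1; v (λ-bound): 1
left-to-right use order: v, w, z, x
typing: ill-typed: a function awaiting T2 gets T3
across the five disciplines: ordered ✗, linear ✗, affine ✗, relevant ✗, unrestricted ✗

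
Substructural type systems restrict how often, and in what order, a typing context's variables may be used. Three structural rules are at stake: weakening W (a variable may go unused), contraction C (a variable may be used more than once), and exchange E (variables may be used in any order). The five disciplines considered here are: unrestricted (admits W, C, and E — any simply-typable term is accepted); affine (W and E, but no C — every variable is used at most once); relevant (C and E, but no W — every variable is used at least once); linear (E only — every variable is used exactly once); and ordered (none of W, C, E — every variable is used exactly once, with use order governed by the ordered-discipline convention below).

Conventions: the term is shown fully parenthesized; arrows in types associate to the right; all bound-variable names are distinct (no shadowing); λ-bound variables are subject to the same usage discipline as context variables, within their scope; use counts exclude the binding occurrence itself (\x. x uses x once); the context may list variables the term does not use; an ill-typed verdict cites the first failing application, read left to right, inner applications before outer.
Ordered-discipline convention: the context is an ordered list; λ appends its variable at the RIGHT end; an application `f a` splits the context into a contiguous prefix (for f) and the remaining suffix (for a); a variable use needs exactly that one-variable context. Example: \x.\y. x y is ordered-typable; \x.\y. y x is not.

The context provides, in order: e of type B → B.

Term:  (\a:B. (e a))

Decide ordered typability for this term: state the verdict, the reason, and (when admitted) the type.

yes — single-use (e, a), ordered derivation ok; term : B → B
usage: e=1, a [bound]=1
uses in reading order: e, a
typing: ✓ — B → B
all disciplines: ordered ✓, linear ✓, affine ✓, relevant ✓, unrestricted ✓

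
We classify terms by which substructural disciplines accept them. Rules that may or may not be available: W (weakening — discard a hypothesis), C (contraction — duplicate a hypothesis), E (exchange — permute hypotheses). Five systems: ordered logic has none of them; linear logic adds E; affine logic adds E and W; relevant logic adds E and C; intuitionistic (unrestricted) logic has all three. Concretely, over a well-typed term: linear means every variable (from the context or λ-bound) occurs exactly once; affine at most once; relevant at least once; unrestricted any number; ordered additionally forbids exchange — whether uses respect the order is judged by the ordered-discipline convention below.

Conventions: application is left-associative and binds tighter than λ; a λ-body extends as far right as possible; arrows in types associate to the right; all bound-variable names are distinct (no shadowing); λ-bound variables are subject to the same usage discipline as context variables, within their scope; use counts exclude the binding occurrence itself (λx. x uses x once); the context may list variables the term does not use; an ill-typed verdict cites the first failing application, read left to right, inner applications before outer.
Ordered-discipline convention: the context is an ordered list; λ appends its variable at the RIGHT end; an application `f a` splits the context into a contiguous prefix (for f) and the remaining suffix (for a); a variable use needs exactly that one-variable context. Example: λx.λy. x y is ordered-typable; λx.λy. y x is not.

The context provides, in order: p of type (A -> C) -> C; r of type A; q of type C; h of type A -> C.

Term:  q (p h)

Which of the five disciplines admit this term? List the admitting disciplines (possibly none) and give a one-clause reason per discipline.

admitting disciplines: none
usage: p: 1, r: 0, q: 1, h: 1
uses in reading order: q, p, h
typing: ill-typed: applying a non-function (C)
ordered: ✗, fails simple typing
linear: ✗, a type mismatch blocks all five
affine: ✗, the type mismatch rejects it
relevant: ✗, not simply typable
unrestricted: ✗, fails simple typing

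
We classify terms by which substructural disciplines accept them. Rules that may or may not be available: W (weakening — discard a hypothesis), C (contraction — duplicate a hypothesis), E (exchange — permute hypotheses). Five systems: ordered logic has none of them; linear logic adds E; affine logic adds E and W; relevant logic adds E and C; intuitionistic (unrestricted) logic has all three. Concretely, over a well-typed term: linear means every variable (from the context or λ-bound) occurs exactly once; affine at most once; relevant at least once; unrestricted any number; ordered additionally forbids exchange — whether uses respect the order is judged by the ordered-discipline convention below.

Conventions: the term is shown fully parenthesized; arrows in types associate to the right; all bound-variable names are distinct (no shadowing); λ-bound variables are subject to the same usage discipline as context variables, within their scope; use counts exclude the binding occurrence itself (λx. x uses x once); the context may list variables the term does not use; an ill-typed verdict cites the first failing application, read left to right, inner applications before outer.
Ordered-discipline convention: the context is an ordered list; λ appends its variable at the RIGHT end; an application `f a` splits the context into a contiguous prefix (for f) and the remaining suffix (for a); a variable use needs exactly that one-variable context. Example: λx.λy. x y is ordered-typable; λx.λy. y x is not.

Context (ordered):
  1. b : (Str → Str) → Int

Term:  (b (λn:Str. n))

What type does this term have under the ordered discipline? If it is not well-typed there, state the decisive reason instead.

term : Int
use counts: b ×1, n (λ-bound) ×1
order of uses: b, n
typing: the term checks, with type Int
across the five disciplines: ordered ✓; linear ✓; affine ✓; relevant ✓; unrestricted ✓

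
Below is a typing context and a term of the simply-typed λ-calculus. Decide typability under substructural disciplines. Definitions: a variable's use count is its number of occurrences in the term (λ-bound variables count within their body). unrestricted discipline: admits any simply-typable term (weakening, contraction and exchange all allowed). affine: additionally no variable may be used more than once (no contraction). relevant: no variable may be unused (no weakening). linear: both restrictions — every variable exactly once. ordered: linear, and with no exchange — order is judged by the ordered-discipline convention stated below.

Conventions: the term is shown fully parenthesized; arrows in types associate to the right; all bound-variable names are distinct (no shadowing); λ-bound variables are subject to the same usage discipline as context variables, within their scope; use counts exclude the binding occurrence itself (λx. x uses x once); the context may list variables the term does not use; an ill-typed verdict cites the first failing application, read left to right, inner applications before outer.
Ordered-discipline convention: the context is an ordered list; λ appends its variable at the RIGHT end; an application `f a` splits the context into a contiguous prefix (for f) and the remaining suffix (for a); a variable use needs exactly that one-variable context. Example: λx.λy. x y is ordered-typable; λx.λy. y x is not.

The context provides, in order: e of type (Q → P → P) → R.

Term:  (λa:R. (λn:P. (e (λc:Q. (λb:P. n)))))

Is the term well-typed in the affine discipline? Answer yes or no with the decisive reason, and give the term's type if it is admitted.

yes — no duplicate uses among e, a, n, c, b; term : R → P → R
use counts: e=1; a [bound]=0; n [bound]=1; c [bound]=0; b [bound]=0
uses in reading order: e, n
typing: the term checks, with type R → P → R
across the five disciplines: ordered ✗ | linear ✗ | affine ✓ | relevant ✗ | unrestricted ✓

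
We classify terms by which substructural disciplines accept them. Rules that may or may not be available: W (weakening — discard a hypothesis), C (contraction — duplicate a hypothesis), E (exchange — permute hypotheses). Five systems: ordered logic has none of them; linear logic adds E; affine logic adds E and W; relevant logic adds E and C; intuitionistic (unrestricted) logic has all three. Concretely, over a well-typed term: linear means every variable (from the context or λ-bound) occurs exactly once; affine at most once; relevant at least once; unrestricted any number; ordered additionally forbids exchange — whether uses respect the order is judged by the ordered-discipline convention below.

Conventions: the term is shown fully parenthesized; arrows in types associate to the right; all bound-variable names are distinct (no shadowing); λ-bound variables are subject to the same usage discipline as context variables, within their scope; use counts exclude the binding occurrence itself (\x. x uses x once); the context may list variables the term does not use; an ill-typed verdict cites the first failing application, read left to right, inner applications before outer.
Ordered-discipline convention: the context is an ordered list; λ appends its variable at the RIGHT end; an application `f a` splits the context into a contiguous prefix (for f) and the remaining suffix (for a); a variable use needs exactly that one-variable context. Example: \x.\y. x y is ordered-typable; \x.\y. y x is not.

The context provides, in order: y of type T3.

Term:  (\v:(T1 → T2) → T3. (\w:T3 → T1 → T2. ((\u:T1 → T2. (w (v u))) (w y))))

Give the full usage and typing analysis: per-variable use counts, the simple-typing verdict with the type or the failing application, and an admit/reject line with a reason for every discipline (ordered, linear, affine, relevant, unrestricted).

counts: y: 1×, v [bound]: 1×, w [bound]: 2×, u [bound]: 1×
order of uses: w, v, u, w, y
typing: well-typed — term : ((T1 → T2) → T3) → (T3 → T1 → T2) → T1 → T2
ordered: ✗ — needs contraction — w ×2
linear: ✗ — needs contraction — w ×2
affine: ✗ — needs contraction — w ×2
relevant: ✓ — none of y, v, w, u goes unused
unrestricted: ✓ — typability at ((T1 → T2) → T3) → (T3 → T1 → T2) → T1 → T2 is all that's needed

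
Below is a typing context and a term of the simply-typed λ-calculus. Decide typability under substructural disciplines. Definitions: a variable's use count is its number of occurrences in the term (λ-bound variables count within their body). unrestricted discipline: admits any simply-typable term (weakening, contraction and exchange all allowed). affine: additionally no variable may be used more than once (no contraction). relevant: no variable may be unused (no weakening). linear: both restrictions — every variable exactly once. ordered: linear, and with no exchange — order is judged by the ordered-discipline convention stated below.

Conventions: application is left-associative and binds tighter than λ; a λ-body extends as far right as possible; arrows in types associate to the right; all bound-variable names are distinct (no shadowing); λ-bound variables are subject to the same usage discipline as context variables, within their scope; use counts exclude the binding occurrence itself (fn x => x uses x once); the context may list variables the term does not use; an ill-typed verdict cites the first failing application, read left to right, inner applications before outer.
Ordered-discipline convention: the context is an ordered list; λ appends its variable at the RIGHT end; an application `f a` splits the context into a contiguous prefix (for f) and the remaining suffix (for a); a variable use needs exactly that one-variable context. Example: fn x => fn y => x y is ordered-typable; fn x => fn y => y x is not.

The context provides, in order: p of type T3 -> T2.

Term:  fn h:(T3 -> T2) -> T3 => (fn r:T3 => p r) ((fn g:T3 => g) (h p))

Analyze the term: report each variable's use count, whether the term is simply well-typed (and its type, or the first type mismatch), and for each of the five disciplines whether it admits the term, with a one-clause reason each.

usage: p ×2; h (λ-bound) ×1; r (λ-bound) ×1; g (λ-bound) ×1
uses in reading order: p, r, g, h, p
typing: ✓ — ((T3 -> T2) -> T3) -> T2
ordered ✗ (p ×2 used more than once (contraction))
linear ✗ (p ×2 used more than once (contraction))
affine ✗ (p ×2 used more than once (contraction))
relevant ✓ (every one of p, h, r, g appears)
unrestricted ✓ (typability at ((T3 -> T2) -> T3) -> T2 is all that's needed)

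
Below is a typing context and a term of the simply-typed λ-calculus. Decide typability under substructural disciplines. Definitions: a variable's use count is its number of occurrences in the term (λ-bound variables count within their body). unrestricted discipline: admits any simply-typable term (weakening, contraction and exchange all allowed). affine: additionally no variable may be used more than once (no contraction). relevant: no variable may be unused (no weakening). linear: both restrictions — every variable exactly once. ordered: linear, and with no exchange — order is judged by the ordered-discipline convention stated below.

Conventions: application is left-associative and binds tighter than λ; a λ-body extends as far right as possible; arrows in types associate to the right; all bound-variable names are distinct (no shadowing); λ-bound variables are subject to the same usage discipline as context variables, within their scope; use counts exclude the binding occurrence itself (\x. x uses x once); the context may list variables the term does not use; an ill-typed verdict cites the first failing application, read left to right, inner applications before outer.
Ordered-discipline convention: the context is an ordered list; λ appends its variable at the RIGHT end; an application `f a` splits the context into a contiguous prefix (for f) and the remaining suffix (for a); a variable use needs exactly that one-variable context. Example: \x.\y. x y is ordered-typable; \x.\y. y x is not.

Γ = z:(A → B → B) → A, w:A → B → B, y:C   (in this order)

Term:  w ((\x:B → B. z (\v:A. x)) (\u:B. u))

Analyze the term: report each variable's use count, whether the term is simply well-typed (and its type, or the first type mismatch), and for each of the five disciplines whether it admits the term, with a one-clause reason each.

counts: z=1, w=1, y=0, x (bound)=1, v (bound)=0, u (bound)=1
uses in reading order: w, z, x, u
typing: well-typed — term : B → B
ordered: ✗, unused: y, v — weakening required
linear: ✗, unused: y, v — weakening required
affine: ✓, no duplicate uses among z, w, y, x, v, u
relevant: ✗, unused: y, v — weakening required
unrestricted: ✓, type-checks (B → B) and nothing is barred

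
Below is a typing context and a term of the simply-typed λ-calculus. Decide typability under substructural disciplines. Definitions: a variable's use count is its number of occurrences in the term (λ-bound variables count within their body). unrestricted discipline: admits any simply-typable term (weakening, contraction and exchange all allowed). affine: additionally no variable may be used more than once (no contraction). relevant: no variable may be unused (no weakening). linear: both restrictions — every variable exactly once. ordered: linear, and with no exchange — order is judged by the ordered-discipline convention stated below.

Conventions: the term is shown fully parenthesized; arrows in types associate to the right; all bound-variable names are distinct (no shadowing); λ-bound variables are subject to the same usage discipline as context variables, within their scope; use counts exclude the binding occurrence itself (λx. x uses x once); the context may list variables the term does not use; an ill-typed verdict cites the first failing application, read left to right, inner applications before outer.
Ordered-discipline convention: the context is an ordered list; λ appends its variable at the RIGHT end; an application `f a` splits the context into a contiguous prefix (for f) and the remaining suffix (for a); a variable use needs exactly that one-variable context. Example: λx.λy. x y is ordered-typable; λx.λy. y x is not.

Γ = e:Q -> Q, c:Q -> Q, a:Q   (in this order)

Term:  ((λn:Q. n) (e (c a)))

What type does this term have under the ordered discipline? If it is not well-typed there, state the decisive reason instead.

term : Q
usage: e=1; c=1; a=1; n [bound]=1
left-to-right use order: n, e, c, a
typing: ✓ — Q
summary: ordered ✓, linear ✓, affine ✓, relevant ✓, unrestricted ✓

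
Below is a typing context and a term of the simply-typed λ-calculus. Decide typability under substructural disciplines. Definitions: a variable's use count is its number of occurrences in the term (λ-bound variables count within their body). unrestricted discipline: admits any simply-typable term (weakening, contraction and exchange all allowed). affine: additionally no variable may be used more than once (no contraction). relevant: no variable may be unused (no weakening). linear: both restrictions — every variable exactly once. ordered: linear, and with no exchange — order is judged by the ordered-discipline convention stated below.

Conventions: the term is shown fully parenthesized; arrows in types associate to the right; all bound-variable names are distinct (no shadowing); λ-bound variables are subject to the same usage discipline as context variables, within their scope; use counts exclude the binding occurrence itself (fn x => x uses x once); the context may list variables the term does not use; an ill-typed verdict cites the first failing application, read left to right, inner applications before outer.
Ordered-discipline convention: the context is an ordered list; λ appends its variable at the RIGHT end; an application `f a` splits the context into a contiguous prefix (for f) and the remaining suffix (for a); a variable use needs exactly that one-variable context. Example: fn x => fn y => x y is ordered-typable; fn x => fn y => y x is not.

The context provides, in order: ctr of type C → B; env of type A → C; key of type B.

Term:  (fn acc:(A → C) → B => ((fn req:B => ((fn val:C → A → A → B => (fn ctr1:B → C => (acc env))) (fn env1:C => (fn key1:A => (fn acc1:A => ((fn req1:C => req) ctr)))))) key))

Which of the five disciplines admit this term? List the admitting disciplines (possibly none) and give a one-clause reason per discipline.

admitting disciplines: none
counts: ctr ×1; env ×1; key ×1; acc (bound) ×1; req (bound) ×1; val (bound) ×0; ctr1 (bound) ×0; env1 (bound) ×0; key1 (bound) ×0; acc1 (bound) ×0; req1 (bound) ×0
uses in reading order: acc, env, req, ctr, key
typing: ill-typed: a function awaiting C gets C → B
ordered: ✗ — the type mismatch rejects it
linear: ✗ — not simply typable
affine: ✗ — fails simple typing
relevant: ✗ — a type mismatch blocks all five
unrestricted: ✗ — the type mismatch rejects it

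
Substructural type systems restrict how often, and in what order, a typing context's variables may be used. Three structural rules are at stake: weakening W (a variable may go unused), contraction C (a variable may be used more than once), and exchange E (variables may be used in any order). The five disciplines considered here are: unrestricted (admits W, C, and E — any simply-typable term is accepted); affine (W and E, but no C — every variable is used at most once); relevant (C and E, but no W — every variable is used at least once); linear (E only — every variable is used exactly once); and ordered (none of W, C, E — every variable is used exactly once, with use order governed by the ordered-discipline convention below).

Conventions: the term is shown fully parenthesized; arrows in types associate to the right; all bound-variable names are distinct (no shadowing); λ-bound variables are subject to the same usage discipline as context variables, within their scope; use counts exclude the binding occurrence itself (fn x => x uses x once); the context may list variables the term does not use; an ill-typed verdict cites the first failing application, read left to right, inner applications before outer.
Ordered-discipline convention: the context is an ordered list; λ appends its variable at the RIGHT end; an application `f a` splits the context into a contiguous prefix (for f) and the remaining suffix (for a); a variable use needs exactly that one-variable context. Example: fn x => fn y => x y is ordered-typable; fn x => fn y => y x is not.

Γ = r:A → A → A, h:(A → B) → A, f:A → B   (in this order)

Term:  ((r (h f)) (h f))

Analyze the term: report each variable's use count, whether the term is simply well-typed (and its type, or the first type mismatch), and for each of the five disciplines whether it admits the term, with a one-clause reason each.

variable uses: r: 1×, h: 2×, f: 2×
order of uses: r, h, f, h, f
typing: ✓ — A
ordered: ✗, needs contraction — h ×2, f ×2
linear: ✗, needs contraction — h ×2, f ×2
affine: ✗, needs contraction — h ×2, f ×2
relevant: ✓, every one of r, h, f appears
unrestricted: ✓, simply typable at A; W, C, E all held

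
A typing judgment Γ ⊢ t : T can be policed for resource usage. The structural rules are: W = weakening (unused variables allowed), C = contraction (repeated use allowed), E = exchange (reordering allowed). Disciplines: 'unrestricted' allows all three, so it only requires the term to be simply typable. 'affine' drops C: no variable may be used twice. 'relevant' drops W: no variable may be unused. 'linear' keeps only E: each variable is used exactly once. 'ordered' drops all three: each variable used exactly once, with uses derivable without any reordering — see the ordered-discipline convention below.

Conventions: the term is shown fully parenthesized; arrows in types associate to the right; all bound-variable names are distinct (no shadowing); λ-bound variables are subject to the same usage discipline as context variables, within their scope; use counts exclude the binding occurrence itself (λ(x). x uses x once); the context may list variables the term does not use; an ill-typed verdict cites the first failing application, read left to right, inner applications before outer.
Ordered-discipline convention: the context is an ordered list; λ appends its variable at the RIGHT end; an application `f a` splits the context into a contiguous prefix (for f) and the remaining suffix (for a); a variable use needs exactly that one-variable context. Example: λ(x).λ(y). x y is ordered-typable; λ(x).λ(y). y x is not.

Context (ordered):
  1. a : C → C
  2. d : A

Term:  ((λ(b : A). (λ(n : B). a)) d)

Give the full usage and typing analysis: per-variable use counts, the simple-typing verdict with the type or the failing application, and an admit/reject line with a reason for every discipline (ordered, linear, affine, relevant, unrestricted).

usage: a: 1×, d: 1×, b (bound): 0×, n (bound): 0×
use order (left to right): a, d
typing: well-typed at B → C → C
ordered ✗ (needs weakening: b, n unused)
linear ✗ (needs weakening: b, n unused)
affine ✓ (at most one use each (a, d, b, n))
relevant ✗ (needs weakening: b, n unused)
unrestricted ✓ (simply typable at B → C → C; W, C, E all held)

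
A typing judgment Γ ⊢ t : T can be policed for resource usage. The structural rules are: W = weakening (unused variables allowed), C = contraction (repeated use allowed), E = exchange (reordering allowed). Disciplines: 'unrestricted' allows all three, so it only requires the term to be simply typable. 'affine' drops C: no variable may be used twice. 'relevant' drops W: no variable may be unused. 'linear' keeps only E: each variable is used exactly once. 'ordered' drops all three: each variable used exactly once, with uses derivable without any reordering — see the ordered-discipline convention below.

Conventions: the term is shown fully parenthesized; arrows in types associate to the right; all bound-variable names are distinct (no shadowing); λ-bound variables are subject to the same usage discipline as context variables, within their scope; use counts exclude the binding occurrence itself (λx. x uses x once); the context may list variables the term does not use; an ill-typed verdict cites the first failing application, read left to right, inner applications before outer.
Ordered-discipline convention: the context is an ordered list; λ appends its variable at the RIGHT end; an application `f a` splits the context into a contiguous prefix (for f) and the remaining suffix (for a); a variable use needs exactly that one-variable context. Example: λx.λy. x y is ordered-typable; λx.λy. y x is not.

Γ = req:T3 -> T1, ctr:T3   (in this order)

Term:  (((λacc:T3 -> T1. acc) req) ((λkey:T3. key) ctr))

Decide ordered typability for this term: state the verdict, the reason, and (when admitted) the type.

yes — single-use (req, ctr, acc, key), ordered derivation ok; term : T1
counts: req=1, ctr=1, acc (bound)=1, key (bound)=1
use order (left to right): acc, req, key, ctr
typing: the term checks, with type T1
summary: ordered ✓, linear ✓, affine ✓, relevant ✓, unrestricted ✓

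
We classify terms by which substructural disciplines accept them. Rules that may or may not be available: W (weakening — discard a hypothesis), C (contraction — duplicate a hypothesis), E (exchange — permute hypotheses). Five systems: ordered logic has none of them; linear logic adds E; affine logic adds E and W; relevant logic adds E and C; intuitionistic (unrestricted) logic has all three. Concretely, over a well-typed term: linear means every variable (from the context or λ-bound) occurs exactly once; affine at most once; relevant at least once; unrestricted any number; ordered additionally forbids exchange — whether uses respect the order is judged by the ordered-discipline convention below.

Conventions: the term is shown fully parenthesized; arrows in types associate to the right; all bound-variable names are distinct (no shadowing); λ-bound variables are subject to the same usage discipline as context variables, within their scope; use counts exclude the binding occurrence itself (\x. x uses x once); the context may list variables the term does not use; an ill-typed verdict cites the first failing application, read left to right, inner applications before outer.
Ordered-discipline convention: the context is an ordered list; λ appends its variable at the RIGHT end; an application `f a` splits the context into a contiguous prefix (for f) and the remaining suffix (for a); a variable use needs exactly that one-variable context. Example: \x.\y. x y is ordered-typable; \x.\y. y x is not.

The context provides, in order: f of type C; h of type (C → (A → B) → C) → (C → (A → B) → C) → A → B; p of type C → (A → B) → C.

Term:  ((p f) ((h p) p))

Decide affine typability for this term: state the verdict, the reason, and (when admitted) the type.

no — uses contraction: p ×3
variable uses: f: 1; h: 1; p: 3
left-to-right use order: p, f, h, p, p
typing: the term checks, with type C
all disciplines: ordered ✗ | linear ✗ | affine ✗ | relevant ✓ | unrestricted ✓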